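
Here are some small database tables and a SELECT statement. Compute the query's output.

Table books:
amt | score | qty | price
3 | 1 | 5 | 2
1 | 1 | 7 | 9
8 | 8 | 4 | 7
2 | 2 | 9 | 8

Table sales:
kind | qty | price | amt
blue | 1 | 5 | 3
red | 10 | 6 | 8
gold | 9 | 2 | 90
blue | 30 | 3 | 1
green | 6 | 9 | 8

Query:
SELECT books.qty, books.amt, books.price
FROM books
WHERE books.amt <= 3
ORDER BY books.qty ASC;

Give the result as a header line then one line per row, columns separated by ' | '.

== RESULT ==
books.qty | books.amt | books.price
5 | 3 | 2
7 | 1 | 9
9 | 2 | 8

Derivation:
After WHERE (3 rows):
books.amt | books.score | books.qty | books.price
3 | 1 | 5 | 2
1 | 1 | 7 | 9
2 | 2 | 9 | 8
After SELECT (3 rows):
books.qty | books.amt | books.price
5 | 3 | 2
7 | 1 | 9
9 | 2 | 8
After ORDER BY (3 rows):
books.qty | books.amt | books.price
5 | 3 | 2
7 | 1 | 9
9 | 2 | 8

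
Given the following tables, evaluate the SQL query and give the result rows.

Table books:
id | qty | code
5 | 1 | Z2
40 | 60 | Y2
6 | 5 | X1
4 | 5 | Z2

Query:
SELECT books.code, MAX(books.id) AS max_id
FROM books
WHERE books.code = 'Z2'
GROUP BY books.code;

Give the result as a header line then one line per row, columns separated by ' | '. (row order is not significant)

== RESULT ==
books.code | max_id
Z2 | 5

Derivation:
After WHERE (2 rows):
books.id | books.qty | books.code
5 | 1 | Z2
4 | 5 | Z2
After GROUP BY (1 rows):
books.code | max_id
Z2 | 5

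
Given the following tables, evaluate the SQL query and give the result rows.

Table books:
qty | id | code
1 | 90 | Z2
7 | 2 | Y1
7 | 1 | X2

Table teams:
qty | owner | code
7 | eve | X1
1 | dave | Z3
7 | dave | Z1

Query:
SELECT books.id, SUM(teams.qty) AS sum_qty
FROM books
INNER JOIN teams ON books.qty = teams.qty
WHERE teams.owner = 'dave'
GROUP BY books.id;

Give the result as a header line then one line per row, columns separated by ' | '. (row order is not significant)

== RESULT ==
books.id | sum_qty
90 | 1
2 | 7
1 | 7

Derivation:
After JOIN teams (5 rows):
books.qty | books.id | books.code | teams.qty | teams.owner | teams.code
1 | 90 | Z2 | 1 | dave | Z3
7 | 2 | Y1 | 7 | eve | X1
7 | 2 | Y1 | 7 | dave | Z1
7 | 1 | X2 | 7 | eve | X1
7 | 1 | X2 | 7 | dave | Z1
After WHERE (3 rows):
books.qty | books.id | books.code | teams.qty | teams.owner | teams.code
1 | 90 | Z2 | 1 | dave | Z3
7 | 2 | Y1 | 7 | dave | Z1
7 | 1 | X2 | 7 | dave | Z1
After GROUP BY (3 rows):
books.id | sum_qty
90 | 1
2 | 7
1 | 7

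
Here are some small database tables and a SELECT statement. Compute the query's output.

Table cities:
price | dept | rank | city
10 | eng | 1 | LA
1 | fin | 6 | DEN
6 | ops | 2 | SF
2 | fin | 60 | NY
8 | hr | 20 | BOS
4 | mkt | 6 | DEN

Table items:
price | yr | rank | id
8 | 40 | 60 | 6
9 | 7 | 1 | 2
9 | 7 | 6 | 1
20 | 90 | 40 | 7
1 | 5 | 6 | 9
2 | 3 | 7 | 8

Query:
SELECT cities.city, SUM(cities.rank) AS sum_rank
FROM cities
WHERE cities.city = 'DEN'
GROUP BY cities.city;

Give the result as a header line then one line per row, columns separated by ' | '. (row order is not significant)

== RESULT ==
cities.city | sum_rank
DEN | 12

Derivation:
After WHERE (2 rows):
cities.price | cities.dept | cities.rank | cities.city
1 | fin | 6 | DEN
4 | mkt | 6 | DEN
After GROUP BY (1 rows):
cities.city | sum_rank
DEN | 12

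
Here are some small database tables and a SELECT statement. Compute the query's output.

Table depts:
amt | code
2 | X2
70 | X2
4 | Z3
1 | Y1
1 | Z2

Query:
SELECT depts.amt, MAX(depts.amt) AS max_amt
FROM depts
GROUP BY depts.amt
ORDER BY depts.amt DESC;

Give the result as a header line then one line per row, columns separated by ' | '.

== RESULT ==
depts.amt | max_amt
70 | 70
4 | 4
2 | 2
1 | 1

Derivation:
After GROUP BY (4 rows):
depts.amt | max_amt
2 | 2
70 | 70
4 | 4
1 | 1
After ORDER BY (4 rows):
depts.amt | max_amt
70 | 70
4 | 4
2 | 2
1 | 1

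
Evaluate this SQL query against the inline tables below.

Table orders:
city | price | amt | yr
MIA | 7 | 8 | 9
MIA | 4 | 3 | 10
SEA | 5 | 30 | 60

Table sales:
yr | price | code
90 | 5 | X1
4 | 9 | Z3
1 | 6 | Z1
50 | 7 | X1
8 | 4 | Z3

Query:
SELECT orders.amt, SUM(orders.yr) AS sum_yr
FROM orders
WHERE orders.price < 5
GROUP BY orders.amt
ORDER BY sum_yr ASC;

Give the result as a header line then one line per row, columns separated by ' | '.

== RESULT ==
orders.amt | sum_yr
3 | 10

Derivation:
After WHERE (1 rows):
orders.city | orders.price | orders.amt | orders.yr
MIA | 4 | 3 | 10
After GROUP BY (1 rows):
orders.amt | sum_yr
3 | 10
After ORDER BY (1 rows):
orders.amt | sum_yr
3 | 10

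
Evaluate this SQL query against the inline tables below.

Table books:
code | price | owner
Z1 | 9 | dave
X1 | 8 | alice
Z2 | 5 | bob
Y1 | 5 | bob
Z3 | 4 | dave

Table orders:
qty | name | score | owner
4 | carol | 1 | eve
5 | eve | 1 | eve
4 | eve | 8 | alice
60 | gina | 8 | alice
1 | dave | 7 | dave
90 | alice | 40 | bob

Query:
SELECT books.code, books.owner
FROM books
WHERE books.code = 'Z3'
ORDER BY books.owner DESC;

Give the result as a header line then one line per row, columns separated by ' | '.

== RESULT ==
books.code | books.owner
Z3 | dave

Derivation:
After WHERE (1 rows):
books.code | books.price | books.owner
Z3 | 4 | dave
After SELECT (1 rows):
books.code | books.owner
Z3 | dave
After ORDER BY (1 rows):
books.code | books.owner
Z3 | dave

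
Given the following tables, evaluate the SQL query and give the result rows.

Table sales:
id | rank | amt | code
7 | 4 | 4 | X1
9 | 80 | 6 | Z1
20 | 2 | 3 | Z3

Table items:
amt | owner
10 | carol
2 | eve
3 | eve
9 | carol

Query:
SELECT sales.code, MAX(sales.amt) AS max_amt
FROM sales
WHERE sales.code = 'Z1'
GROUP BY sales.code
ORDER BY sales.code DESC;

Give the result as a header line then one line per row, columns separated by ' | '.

== RESULT ==
sales.code | max_amt
Z1 | 6

Derivation:
After WHERE (1 rows):
sales.id | sales.rank | sales.amt | sales.code
9 | 80 | 6 | Z1
After GROUP BY (1 rows):
sales.code | max_amt
Z1 | 6
After ORDER BY (1 rows):
sales.code | max_amt
Z1 | 6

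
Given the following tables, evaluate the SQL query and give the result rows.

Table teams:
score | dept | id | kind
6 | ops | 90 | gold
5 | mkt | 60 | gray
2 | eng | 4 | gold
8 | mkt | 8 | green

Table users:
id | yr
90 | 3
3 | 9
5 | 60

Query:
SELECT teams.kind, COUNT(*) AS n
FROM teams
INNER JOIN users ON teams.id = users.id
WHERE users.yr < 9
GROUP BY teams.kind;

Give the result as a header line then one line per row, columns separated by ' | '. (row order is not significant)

After JOIN users (1 rows):
teams.score | teams.dept | teams.id | teams.kind | users.id | users.yr
6 | ops | 90 | gold | 90 | 3
After WHERE (1 rows):
teams.score | teams.dept | teams.id | teams.kind | users.id | users.yr
6 | ops | 90 | gold | 90 | 3
After GROUP BY (1 rows):
teams.kind | n
gold | 1

== RESULT ==
teams.kind | n
gold | 1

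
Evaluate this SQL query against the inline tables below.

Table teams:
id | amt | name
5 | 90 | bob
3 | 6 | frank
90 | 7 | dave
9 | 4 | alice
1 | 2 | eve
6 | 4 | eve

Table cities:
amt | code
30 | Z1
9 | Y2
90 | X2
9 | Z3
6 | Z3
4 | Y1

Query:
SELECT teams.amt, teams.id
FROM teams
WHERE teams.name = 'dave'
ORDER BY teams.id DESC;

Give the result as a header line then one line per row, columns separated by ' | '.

After WHERE (1 rows):
teams.id | teams.amt | teams.name
90 | 7 | dave
After SELECT (1 rows):
teams.amt | teams.id
7 | 90
After ORDER BY (1 rows):
teams.amt | teams.id
7 | 90

== RESULT ==
teams.amt | teams.id
7 | 90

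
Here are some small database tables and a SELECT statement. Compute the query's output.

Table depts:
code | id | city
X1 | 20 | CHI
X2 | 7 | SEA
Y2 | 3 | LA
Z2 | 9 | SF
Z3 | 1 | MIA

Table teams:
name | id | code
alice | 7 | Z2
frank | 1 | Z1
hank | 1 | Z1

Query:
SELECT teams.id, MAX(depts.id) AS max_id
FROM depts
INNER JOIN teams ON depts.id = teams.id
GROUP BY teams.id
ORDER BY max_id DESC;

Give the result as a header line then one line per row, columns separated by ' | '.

After JOIN teams (3 rows):
depts.code | depts.id | depts.city | teams.name | teams.id | teams.code
X2 | 7 | SEA | alice | 7 | Z2
Z3 | 1 | MIA | frank | 1 | Z1
Z3 | 1 | MIA | hank | 1 | Z1
After GROUP BY (2 rows):
teams.id | max_id
7 | 7
1 | 1
After ORDER BY (2 rows):
teams.id | max_id
7 | 7
1 | 1

== RESULT ==
teams.id | max_id
7 | 7
1 | 1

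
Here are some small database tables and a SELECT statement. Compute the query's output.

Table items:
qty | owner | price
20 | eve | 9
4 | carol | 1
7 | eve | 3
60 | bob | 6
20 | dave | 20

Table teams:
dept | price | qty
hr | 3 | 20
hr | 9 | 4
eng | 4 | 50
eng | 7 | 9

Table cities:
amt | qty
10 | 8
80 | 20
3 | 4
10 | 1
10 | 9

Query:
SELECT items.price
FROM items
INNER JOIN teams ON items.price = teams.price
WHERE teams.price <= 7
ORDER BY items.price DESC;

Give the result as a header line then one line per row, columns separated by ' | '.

After JOIN teams (2 rows):
items.qty | items.owner | items.price | teams.dept | teams.price | teams.qty
20 | eve | 9 | hr | 9 | 4
7 | eve | 3 | hr | 3 | 20
After WHERE (1 rows):
items.qty | items.owner | items.price | teams.dept | teams.price | teams.qty
7 | eve | 3 | hr | 3 | 20
After SELECT (1 rows):
items.price
3
After ORDER BY (1 rows):
items.price
3

== RESULT ==
items.price
3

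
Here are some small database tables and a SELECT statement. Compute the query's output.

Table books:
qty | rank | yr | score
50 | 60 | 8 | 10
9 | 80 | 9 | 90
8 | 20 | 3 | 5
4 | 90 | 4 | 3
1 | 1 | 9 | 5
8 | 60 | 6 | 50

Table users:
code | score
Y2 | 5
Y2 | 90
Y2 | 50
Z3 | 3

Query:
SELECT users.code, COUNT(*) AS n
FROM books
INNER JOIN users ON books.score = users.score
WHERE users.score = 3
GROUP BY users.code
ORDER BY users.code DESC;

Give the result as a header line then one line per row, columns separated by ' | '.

== RESULT ==
users.code | n
Z3 | 1

Derivation:
After JOIN users (5 rows):
books.qty | books.rank | books.yr | books.score | users.code | users.score
9 | 80 | 9 | 90 | Y2 | 90
8 | 20 | 3 | 5 | Y2 | 5
4 | 90 | 4 | 3 | Z3 | 3
1 | 1 | 9 | 5 | Y2 | 5
8 | 60 | 6 | 50 | Y2 | 50
After WHERE (1 rows):
books.qty | books.rank | books.yr | books.score | users.code | users.score
4 | 90 | 4 | 3 | Z3 | 3
After GROUP BY (1 rows):
users.code | n
Z3 | 1
After ORDER BY (1 rows):
users.code | n
Z3 | 1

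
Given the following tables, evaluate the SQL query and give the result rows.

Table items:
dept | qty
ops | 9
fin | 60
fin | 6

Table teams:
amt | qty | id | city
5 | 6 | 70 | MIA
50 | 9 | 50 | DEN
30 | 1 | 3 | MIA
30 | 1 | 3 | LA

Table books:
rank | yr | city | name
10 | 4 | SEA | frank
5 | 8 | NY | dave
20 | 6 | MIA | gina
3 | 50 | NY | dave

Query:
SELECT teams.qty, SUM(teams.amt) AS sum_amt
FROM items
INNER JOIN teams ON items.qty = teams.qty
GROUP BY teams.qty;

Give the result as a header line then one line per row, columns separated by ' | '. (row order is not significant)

== RESULT ==
teams.qty | sum_amt
9 | 50
6 | 5

Derivation:
After JOIN teams (2 rows):
items.dept | items.qty | teams.amt | teams.qty | teams.id | teams.city
ops | 9 | 50 | 9 | 50 | DEN
fin | 6 | 5 | 6 | 70 | MIA
After GROUP BY (2 rows):
teams.qty | sum_amt
9 | 50
6 | 5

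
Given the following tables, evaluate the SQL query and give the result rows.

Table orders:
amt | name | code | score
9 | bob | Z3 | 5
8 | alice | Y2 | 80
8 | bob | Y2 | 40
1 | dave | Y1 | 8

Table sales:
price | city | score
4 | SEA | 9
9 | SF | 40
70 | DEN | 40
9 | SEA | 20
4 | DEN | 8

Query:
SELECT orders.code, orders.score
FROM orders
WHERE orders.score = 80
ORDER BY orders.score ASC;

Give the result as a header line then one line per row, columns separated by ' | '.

== RESULT ==
orders.code | orders.score
Y2 | 80

Derivation:
After WHERE (1 rows):
orders.amt | orders.name | orders.code | orders.score
8 | alice | Y2 | 80
After SELECT (1 rows):
orders.code | orders.score
Y2 | 80
After ORDER BY (1 rows):
orders.code | orders.score
Y2 | 80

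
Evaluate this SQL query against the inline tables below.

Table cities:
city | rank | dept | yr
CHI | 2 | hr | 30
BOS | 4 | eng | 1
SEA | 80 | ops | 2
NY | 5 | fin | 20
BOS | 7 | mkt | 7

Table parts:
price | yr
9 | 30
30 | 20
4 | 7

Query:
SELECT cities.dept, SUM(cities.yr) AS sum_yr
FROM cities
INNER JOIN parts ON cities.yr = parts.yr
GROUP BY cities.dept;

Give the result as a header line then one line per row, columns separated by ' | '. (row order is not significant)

After JOIN parts (3 rows):
cities.city | cities.rank | cities.dept | cities.yr | parts.price | parts.yr
CHI | 2 | hr | 30 | 9 | 30
NY | 5 | fin | 20 | 30 | 20
BOS | 7 | mkt | 7 | 4 | 7
After GROUP BY (3 rows):
cities.dept | sum_yr
hr | 30
fin | 20
mkt | 7

== RESULT ==
cities.dept | sum_yr
hr | 30
fin | 20
mkt | 7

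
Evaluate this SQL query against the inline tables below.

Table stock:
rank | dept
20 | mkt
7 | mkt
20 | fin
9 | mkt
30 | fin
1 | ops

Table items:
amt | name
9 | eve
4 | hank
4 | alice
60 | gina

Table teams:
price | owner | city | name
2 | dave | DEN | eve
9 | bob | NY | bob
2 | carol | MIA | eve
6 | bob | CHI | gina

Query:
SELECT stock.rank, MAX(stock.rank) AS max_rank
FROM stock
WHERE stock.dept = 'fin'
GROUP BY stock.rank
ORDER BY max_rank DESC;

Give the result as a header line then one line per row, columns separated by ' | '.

== RESULT ==
stock.rank | max_rank
30 | 30
20 | 20

Derivation:
After WHERE (2 rows):
stock.rank | stock.dept
20 | fin
30 | fin
After GROUP BY (2 rows):
stock.rank | max_rank
20 | 20
30 | 30
After ORDER BY (2 rows):
stock.rank | max_rank
30 | 30
20 | 20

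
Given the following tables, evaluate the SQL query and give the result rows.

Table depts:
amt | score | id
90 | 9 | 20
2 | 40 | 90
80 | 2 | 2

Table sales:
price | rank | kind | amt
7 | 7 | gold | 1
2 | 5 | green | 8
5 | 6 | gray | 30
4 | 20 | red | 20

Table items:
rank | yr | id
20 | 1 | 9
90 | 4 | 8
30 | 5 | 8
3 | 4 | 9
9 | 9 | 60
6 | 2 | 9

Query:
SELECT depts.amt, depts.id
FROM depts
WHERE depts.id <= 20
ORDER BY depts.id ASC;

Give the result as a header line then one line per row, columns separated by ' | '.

After WHERE (2 rows):
depts.amt | depts.score | depts.id
90 | 9 | 20
80 | 2 | 2
After SELECT (2 rows):
depts.amt | depts.id
90 | 20
80 | 2
After ORDER BY (2 rows):
depts.amt | depts.id
80 | 2
90 | 20

== RESULT ==
depts.amt | depts.id
80 | 2
90 | 20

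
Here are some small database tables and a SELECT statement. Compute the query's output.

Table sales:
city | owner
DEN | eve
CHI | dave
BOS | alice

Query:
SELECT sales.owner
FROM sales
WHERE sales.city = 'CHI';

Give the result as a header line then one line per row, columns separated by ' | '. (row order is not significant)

After WHERE (1 rows):
sales.city | sales.owner
CHI | dave
After SELECT (1 rows):
sales.owner
dave

== RESULT ==
sales.owner
dave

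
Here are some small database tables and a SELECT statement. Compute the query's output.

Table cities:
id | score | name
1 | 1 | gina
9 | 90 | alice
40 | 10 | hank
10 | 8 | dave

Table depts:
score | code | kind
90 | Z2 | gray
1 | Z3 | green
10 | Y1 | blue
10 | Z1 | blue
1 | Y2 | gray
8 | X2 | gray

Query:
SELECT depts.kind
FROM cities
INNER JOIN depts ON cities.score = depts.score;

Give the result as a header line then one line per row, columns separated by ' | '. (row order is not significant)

== RESULT ==
depts.kind
green
gray
gray
blue
blue
gray

Derivation:
After JOIN depts (6 rows):
cities.id | cities.score | cities.name | depts.score | depts.code | depts.kind
1 | 1 | gina | 1 | Z3 | green
1 | 1 | gina | 1 | Y2 | gray
9 | 90 | alice | 90 | Z2 | gray
40 | 10 | hank | 10 | Y1 | blue
40 | 10 | hank | 10 | Z1 | blue
10 | 8 | dave | 8 | X2 | gray
After SELECT (6 rows):
depts.kind
green
gray
gray
blue
blue
gray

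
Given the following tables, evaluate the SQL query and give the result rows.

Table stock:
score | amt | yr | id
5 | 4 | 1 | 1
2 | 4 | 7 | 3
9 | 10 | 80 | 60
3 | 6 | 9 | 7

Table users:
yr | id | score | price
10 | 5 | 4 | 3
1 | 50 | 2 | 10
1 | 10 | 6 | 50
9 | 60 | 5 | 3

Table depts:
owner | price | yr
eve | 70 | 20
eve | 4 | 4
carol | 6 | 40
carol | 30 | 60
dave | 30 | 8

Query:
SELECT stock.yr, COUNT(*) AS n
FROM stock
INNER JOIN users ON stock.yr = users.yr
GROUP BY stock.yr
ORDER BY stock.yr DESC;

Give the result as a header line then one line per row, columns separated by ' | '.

== RESULT ==
stock.yr | n
9 | 1
1 | 2

Derivation:
After JOIN users (3 rows):
stock.score | stock.amt | stock.yr | stock.id | users.yr | users.id | users.score | users.price
5 | 4 | 1 | 1 | 1 | 50 | 2 | 10
5 | 4 | 1 | 1 | 1 | 10 | 6 | 50
3 | 6 | 9 | 7 | 9 | 60 | 5 | 3
After GROUP BY (2 rows):
stock.yr | n
1 | 2
9 | 1
After ORDER BY (2 rows):
stock.yr | n
9 | 1
1 | 2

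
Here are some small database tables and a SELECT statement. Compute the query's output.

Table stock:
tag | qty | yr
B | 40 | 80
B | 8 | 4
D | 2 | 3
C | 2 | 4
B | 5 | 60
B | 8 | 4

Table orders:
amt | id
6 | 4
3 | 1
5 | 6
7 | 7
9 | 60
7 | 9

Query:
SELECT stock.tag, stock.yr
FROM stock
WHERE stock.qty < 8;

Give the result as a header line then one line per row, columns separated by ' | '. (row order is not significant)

After WHERE (3 rows):
stock.tag | stock.qty | stock.yr
D | 2 | 3
C | 2 | 4
B | 5 | 60
After SELECT (3 rows):
stock.tag | stock.yr
D | 3
C | 4
B | 60

== RESULT ==
stock.tag | stock.yr
D | 3
C | 4
B | 60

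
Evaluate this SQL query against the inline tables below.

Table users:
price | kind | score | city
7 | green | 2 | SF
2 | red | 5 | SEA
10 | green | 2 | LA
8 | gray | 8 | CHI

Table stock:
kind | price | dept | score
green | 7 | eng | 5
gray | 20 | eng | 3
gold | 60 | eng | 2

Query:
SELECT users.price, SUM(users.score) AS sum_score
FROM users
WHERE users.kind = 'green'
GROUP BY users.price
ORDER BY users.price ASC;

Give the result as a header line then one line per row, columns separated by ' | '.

== RESULT ==
users.price | sum_score
7 | 2
10 | 2

Derivation:
After WHERE (2 rows):
users.price | users.kind | users.score | users.city
7 | green | 2 | SF
10 | green | 2 | LA
After GROUP BY (2 rows):
users.price | sum_score
7 | 2
10 | 2
After ORDER BY (2 rows):
users.price | sum_score
7 | 2
10 | 2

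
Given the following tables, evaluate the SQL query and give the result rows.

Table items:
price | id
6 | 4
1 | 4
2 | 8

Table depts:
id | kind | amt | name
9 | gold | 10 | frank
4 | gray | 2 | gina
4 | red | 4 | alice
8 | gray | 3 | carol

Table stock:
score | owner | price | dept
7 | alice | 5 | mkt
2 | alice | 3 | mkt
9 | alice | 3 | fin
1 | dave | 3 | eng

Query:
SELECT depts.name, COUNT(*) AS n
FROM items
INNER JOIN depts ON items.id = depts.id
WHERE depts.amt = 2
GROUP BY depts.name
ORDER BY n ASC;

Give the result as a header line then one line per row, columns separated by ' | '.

== RESULT ==
depts.name | n
gina | 2

Derivation:
After JOIN depts (5 rows):
items.price | items.id | depts.id | depts.kind | depts.amt | depts.name
6 | 4 | 4 | gray | 2 | gina
6 | 4 | 4 | red | 4 | alice
1 | 4 | 4 | gray | 2 | gina
1 | 4 | 4 | red | 4 | alice
2 | 8 | 8 | gray | 3 | carol
After WHERE (2 rows):
items.price | items.id | depts.id | depts.kind | depts.amt | depts.name
6 | 4 | 4 | gray | 2 | gina
1 | 4 | 4 | gray | 2 | gina
After GROUP BY (1 rows):
depts.name | n
gina | 2
After ORDER BY (1 rows):
depts.name | n
gina | 2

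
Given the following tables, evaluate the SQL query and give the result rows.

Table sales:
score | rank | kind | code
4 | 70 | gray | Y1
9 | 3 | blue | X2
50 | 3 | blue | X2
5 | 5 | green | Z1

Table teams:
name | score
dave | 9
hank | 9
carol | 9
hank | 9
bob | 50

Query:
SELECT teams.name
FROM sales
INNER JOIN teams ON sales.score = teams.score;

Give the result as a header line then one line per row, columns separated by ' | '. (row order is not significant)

== RESULT ==
teams.name
dave
hank
carol
hank
bob

Derivation:
After JOIN teams (5 rows):
sales.score | sales.rank | sales.kind | sales.code | teams.name | teams.score
9 | 3 | blue | X2 | dave | 9
9 | 3 | blue | X2 | hank | 9
9 | 3 | blue | X2 | carol | 9
9 | 3 | blue | X2 | hank | 9
50 | 3 | blue | X2 | bob | 50
After SELECT (5 rows):
teams.name
dave
hank
carol
hank
bob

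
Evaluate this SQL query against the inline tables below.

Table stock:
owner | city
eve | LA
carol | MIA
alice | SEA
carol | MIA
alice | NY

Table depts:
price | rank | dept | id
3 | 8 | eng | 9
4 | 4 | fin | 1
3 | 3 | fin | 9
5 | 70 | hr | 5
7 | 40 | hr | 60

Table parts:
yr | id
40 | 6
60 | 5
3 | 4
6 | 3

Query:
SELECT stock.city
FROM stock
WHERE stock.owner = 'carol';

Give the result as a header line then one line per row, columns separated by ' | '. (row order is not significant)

== RESULT ==
stock.city
MIA
MIA

Derivation:
After WHERE (2 rows):
stock.owner | stock.city
carol | MIA
carol | MIA
After SELECT (2 rows):
stock.city
MIA
MIA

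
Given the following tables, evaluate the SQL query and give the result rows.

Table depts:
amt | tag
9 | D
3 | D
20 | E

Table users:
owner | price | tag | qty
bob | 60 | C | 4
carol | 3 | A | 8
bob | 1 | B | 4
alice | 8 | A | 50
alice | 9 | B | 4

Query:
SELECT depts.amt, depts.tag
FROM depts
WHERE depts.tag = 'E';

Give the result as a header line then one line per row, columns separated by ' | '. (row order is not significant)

== RESULT ==
depts.amt | depts.tag
20 | E

Derivation:
After WHERE (1 rows):
depts.amt | depts.tag
20 | E
After SELECT (1 rows):
depts.amt | depts.tag
20 | E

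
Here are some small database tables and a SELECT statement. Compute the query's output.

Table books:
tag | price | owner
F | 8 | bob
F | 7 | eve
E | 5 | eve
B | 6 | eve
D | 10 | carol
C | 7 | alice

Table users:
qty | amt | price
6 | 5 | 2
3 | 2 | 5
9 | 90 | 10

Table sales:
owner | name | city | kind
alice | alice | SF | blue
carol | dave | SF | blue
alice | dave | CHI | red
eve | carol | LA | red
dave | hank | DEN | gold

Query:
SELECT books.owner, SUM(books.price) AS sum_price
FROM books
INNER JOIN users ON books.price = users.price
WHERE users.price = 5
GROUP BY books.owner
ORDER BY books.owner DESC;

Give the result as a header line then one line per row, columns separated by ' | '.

After JOIN users (2 rows):
books.tag | books.price | books.owner | users.qty | users.amt | users.price
E | 5 | eve | 3 | 2 | 5
D | 10 | carol | 9 | 90 | 10
After WHERE (1 rows):
books.tag | books.price | books.owner | users.qty | users.amt | users.price
E | 5 | eve | 3 | 2 | 5
After GROUP BY (1 rows):
books.owner | sum_price
eve | 5
After ORDER BY (1 rows):
books.owner | sum_price
eve | 5

== RESULT ==
books.owner | sum_price
eve | 5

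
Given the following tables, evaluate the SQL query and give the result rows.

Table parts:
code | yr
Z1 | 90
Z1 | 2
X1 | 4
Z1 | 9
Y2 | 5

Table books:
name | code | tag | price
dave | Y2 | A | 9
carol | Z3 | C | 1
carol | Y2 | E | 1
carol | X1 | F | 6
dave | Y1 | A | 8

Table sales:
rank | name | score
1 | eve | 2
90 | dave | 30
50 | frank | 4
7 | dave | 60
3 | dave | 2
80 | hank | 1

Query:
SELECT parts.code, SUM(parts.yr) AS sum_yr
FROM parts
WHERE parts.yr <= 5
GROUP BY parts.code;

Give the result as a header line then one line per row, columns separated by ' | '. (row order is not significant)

After WHERE (3 rows):
parts.code | parts.yr
Z1 | 2
X1 | 4
Y2 | 5
After GROUP BY (3 rows):
parts.code | sum_yr
Z1 | 2
X1 | 4
Y2 | 5

== RESULT ==
parts.code | sum_yr
Z1 | 2
X1 | 4
Y2 | 5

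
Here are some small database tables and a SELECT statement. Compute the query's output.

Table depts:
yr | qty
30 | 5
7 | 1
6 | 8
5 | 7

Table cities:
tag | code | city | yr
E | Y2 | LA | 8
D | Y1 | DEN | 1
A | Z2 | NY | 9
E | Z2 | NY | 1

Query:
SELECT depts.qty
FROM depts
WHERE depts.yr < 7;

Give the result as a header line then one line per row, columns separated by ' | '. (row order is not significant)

After WHERE (2 rows):
depts.yr | depts.qty
6 | 8
5 | 7
After SELECT (2 rows):
depts.qty
8
7

== RESULT ==
depts.qty
8
7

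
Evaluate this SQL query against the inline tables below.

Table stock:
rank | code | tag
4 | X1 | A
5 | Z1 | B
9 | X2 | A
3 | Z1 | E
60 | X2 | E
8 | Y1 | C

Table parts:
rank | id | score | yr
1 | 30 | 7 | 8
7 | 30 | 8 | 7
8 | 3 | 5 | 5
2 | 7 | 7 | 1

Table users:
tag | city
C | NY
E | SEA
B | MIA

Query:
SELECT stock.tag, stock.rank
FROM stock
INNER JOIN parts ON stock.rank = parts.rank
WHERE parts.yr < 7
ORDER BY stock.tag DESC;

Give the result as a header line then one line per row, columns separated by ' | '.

After JOIN parts (1 rows):
stock.rank | stock.code | stock.tag | parts.rank | parts.id | parts.score | parts.yr
8 | Y1 | C | 8 | 3 | 5 | 5
After WHERE (1 rows):
stock.rank | stock.code | stock.tag | parts.rank | parts.id | parts.score | parts.yr
8 | Y1 | C | 8 | 3 | 5 | 5
After SELECT (1 rows):
stock.tag | stock.rank
C | 8
After ORDER BY (1 rows):
stock.tag | stock.rank
C | 8

== RESULT ==
stock.tag | stock.rank
C | 8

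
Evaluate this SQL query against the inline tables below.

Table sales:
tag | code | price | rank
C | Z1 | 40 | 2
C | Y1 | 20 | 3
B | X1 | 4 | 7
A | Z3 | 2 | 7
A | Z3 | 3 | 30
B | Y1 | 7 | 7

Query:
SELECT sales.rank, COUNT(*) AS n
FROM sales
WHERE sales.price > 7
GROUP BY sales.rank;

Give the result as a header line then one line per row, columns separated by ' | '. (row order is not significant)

After WHERE (2 rows):
sales.tag | sales.code | sales.price | sales.rank
C | Z1 | 40 | 2
C | Y1 | 20 | 3
After GROUP BY (2 rows):
sales.rank | n
2 | 1
3 | 1

== RESULT ==
sales.rank | n
2 | 1
3 | 1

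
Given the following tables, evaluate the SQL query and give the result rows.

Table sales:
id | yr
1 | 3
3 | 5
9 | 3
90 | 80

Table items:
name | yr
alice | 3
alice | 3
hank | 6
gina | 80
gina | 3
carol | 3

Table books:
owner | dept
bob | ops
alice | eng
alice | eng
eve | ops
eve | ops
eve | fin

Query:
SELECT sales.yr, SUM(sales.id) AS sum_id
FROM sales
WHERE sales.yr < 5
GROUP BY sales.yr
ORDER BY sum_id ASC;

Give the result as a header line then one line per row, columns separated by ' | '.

== RESULT ==
sales.yr | sum_id
3 | 10

Derivation:
After WHERE (2 rows):
sales.id | sales.yr
1 | 3
9 | 3
After GROUP BY (1 rows):
sales.yr | sum_id
3 | 10
After ORDER BY (1 rows):
sales.yr | sum_id
3 | 10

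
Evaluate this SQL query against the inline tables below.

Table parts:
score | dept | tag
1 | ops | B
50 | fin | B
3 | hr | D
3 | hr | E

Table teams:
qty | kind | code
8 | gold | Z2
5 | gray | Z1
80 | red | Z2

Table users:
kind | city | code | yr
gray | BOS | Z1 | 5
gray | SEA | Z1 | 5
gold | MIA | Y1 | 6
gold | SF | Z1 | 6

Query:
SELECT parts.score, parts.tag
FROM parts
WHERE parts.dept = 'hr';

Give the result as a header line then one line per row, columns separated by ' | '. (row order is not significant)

== RESULT ==
parts.score | parts.tag
3 | D
3 | E

Derivation:
After WHERE (2 rows):
parts.score | parts.dept | parts.tag
3 | hr | D
3 | hr | E
After SELECT (2 rows):
parts.score | parts.tag
3 | D
3 | E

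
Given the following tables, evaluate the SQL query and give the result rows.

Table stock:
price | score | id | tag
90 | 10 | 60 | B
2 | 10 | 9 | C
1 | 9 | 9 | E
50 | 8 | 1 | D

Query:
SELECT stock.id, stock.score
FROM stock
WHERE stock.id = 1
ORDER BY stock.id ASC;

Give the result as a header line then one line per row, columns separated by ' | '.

After WHERE (1 rows):
stock.price | stock.score | stock.id | stock.tag
50 | 8 | 1 | D
After SELECT (1 rows):
stock.id | stock.score
1 | 8
After ORDER BY (1 rows):
stock.id | stock.score
1 | 8

== RESULT ==
stock.id | stock.score
1 | 8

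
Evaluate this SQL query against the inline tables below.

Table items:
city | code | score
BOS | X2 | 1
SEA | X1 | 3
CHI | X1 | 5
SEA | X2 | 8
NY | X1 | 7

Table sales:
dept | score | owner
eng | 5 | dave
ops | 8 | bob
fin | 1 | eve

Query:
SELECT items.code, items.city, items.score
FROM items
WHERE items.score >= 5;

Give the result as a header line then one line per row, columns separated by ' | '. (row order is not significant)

After WHERE (3 rows):
items.city | items.code | items.score
CHI | X1 | 5
SEA | X2 | 8
NY | X1 | 7
After SELECT (3 rows):
items.code | items.city | items.score
X1 | CHI | 5
X2 | SEA | 8
X1 | NY | 7

== RESULT ==
items.code | items.city | items.score
X1 | CHI | 5
X2 | SEA | 8
X1 | NY | 7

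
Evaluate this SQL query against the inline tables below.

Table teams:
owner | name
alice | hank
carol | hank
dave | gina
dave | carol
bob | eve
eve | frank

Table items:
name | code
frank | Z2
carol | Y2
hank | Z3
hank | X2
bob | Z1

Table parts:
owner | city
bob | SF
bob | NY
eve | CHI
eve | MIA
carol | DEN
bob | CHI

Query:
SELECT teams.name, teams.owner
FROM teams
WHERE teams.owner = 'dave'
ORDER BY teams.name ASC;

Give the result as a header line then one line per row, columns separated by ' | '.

== RESULT ==
teams.name | teams.owner
carol | dave
gina | dave

Derivation:
After WHERE (2 rows):
teams.owner | teams.name
dave | gina
dave | carol
After SELECT (2 rows):
teams.name | teams.owner
gina | dave
carol | dave
After ORDER BY (2 rows):
teams.name | teams.owner
carol | dave
gina | dave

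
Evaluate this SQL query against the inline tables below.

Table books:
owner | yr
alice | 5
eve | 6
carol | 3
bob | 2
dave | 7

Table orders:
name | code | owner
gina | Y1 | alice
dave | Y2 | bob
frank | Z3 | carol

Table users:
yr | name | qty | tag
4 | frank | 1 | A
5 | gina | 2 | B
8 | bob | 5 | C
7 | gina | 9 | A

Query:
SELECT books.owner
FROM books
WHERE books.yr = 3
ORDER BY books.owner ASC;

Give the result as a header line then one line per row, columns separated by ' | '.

After WHERE (1 rows):
books.owner | books.yr
carol | 3
After SELECT (1 rows):
books.owner
carol
After ORDER BY (1 rows):
books.owner
carol

== RESULT ==
books.owner
carol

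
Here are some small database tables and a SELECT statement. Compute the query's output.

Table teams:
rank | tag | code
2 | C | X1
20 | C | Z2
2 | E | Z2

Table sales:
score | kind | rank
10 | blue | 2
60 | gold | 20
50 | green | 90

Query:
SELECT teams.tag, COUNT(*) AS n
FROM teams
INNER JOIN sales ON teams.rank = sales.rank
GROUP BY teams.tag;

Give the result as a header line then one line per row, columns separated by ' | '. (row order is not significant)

== RESULT ==
teams.tag | n
C | 2
E | 1

Derivation:
After JOIN sales (3 rows):
teams.rank | teams.tag | teams.code | sales.score | sales.kind | sales.rank
2 | C | X1 | 10 | blue | 2
20 | C | Z2 | 60 | gold | 20
2 | E | Z2 | 10 | blue | 2
After GROUP BY (2 rows):
teams.tag | n
C | 2
E | 1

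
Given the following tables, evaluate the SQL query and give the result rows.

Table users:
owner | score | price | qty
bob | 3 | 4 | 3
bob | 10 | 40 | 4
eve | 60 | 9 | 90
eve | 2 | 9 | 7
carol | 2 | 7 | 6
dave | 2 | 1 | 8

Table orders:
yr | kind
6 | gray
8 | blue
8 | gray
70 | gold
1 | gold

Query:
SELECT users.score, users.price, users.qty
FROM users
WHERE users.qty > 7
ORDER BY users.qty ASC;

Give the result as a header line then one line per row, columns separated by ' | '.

After WHERE (2 rows):
users.owner | users.score | users.price | users.qty
eve | 60 | 9 | 90
dave | 2 | 1 | 8
After SELECT (2 rows):
users.score | users.price | users.qty
60 | 9 | 90
2 | 1 | 8
After ORDER BY (2 rows):
users.score | users.price | users.qty
2 | 1 | 8
60 | 9 | 90

== RESULT ==
users.score | users.price | users.qty
2 | 1 | 8
60 | 9 | 90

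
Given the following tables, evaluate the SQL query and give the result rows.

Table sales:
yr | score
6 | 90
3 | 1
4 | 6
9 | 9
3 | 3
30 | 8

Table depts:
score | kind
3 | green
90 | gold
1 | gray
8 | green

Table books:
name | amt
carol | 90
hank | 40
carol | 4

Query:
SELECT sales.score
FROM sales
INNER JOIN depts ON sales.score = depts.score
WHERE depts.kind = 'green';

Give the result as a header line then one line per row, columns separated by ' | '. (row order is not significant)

== RESULT ==
sales.score
3
8

Derivation:
After JOIN depts (4 rows):
sales.yr | sales.score | depts.score | depts.kind
6 | 90 | 90 | gold
3 | 1 | 1 | gray
3 | 3 | 3 | green
30 | 8 | 8 | green
After WHERE (2 rows):
sales.yr | sales.score | depts.score | depts.kind
3 | 3 | 3 | green
30 | 8 | 8 | green
After SELECT (2 rows):
sales.score
3
8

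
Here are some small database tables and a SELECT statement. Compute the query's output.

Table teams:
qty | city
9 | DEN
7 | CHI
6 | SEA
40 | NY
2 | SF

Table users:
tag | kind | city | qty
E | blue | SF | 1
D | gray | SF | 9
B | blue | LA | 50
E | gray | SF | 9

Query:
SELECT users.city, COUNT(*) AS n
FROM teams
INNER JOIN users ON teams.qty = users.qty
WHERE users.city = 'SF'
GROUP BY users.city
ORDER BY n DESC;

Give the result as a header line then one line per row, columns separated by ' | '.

== RESULT ==
users.city | n
SF | 2

Derivation:
After JOIN users (2 rows):
teams.qty | teams.city | users.tag | users.kind | users.city | users.qty
9 | DEN | D | gray | SF | 9
9 | DEN | E | gray | SF | 9
After WHERE (2 rows):
teams.qty | teams.city | users.tag | users.kind | users.city | users.qty
9 | DEN | D | gray | SF | 9
9 | DEN | E | gray | SF | 9
After GROUP BY (1 rows):
users.city | n
SF | 2
After ORDER BY (1 rows):
users.city | n
SF | 2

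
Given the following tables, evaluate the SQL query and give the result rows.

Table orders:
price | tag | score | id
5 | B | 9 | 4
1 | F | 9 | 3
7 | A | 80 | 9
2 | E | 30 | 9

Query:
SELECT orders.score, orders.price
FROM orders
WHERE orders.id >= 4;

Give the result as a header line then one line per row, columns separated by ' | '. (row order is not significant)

== RESULT ==
orders.score | orders.price
9 | 5
80 | 7
30 | 2

Derivation:
After WHERE (3 rows):
orders.price | orders.tag | orders.score | orders.id
5 | B | 9 | 4
7 | A | 80 | 9
2 | E | 30 | 9
After SELECT (3 rows):
orders.score | orders.price
9 | 5
80 | 7
30 | 2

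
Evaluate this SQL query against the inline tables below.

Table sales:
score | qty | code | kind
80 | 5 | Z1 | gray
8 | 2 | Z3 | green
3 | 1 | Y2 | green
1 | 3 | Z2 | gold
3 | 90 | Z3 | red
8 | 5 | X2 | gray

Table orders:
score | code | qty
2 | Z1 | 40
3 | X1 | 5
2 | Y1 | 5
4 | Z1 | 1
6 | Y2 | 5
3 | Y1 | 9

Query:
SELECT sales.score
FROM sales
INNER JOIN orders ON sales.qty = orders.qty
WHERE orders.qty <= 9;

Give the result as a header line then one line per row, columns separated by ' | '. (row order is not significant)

After JOIN orders (7 rows):
sales.score | sales.qty | sales.code | sales.kind | orders.score | orders.code | orders.qty
80 | 5 | Z1 | gray | 3 | X1 | 5
80 | 5 | Z1 | gray | 2 | Y1 | 5
80 | 5 | Z1 | gray | 6 | Y2 | 5
3 | 1 | Y2 | green | 4 | Z1 | 1
8 | 5 | X2 | gray | 3 | X1 | 5
8 | 5 | X2 | gray | 2 | Y1 | 5
8 | 5 | X2 | gray | 6 | Y2 | 5
After WHERE (7 rows):
sales.score | sales.qty | sales.code | sales.kind | orders.score | orders.code | orders.qty
80 | 5 | Z1 | gray | 3 | X1 | 5
80 | 5 | Z1 | gray | 2 | Y1 | 5
80 | 5 | Z1 | gray | 6 | Y2 | 5
3 | 1 | Y2 | green | 4 | Z1 | 1
8 | 5 | X2 | gray | 3 | X1 | 5
8 | 5 | X2 | gray | 2 | Y1 | 5
8 | 5 | X2 | gray | 6 | Y2 | 5
After SELECT (7 rows):
sales.score
80
80
80
3
8
8
8

== RESULT ==
sales.score
80
80
80
3
8
8
8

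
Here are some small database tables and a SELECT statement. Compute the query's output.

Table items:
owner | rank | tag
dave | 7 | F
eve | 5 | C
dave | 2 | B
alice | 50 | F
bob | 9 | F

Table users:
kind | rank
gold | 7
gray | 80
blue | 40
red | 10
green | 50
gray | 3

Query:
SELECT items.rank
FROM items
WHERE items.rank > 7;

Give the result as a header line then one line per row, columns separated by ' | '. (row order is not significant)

== RESULT ==
items.rank
50
9

Derivation:
After WHERE (2 rows):
items.owner | items.rank | items.tag
alice | 50 | F
bob | 9 | F
After SELECT (2 rows):
items.rank
50
9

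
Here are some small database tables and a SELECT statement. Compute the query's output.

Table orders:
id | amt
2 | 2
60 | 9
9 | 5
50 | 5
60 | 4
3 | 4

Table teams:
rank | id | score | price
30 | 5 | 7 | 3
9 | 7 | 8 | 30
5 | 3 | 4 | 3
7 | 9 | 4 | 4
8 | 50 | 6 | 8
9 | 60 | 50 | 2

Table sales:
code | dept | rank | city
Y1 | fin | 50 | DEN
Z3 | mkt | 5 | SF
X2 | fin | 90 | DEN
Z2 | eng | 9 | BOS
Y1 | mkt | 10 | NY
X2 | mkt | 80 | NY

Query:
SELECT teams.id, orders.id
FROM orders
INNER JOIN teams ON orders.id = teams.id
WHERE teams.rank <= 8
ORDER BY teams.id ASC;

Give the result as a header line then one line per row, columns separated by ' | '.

== RESULT ==
teams.id | orders.id
3 | 3
9 | 9
50 | 50

Derivation:
After JOIN teams (5 rows):
orders.id | orders.amt | teams.rank | teams.id | teams.score | teams.price
60 | 9 | 9 | 60 | 50 | 2
9 | 5 | 7 | 9 | 4 | 4
50 | 5 | 8 | 50 | 6 | 8
60 | 4 | 9 | 60 | 50 | 2
3 | 4 | 5 | 3 | 4 | 3
After WHERE (3 rows):
orders.id | orders.amt | teams.rank | teams.id | teams.score | teams.price
9 | 5 | 7 | 9 | 4 | 4
50 | 5 | 8 | 50 | 6 | 8
3 | 4 | 5 | 3 | 4 | 3
After SELECT (3 rows):
teams.id | orders.id
9 | 9
50 | 50
3 | 3
After ORDER BY (3 rows):
teams.id | orders.id
3 | 3
9 | 9
50 | 50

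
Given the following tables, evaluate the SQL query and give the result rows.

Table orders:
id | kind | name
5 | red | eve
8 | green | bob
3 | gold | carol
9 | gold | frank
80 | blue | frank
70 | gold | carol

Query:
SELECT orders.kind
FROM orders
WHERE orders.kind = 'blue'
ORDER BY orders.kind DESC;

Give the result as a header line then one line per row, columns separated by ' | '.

After WHERE (1 rows):
orders.id | orders.kind | orders.name
80 | blue | frank
After SELECT (1 rows):
orders.kind
blue
After ORDER BY (1 rows):
orders.kind
blue

== RESULT ==
orders.kind
blue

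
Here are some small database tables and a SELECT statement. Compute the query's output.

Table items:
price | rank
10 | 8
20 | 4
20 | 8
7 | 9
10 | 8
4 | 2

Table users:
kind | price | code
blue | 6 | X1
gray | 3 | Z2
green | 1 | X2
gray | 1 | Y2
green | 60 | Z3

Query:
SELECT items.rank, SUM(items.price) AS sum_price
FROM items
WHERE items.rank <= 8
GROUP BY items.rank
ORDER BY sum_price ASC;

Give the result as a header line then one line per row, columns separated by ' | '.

After WHERE (5 rows):
items.price | items.rank
10 | 8
20 | 4
20 | 8
10 | 8
4 | 2
After GROUP BY (3 rows):
items.rank | sum_price
8 | 40
4 | 20
2 | 4
After ORDER BY (3 rows):
items.rank | sum_price
2 | 4
4 | 20
8 | 40

== RESULT ==
items.rank | sum_price
2 | 4
4 | 20
8 | 40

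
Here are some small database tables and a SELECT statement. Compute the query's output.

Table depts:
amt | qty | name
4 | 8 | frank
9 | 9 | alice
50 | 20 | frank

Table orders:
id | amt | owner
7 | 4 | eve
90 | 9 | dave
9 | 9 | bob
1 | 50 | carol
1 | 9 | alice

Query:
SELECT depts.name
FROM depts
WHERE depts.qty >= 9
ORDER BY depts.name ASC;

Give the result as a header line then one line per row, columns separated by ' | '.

== RESULT ==
depts.name
alice
frank

Derivation:
After WHERE (2 rows):
depts.amt | depts.qty | depts.name
9 | 9 | alice
50 | 20 | frank
After SELECT (2 rows):
depts.name
alice
frank
After ORDER BY (2 rows):
depts.name
alice
frank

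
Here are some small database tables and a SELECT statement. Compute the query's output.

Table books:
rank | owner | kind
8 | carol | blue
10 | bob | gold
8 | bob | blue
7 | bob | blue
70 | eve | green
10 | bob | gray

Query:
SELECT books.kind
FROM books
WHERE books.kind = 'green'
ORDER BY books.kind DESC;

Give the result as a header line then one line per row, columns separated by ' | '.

After WHERE (1 rows):
books.rank | books.owner | books.kind
70 | eve | green
After SELECT (1 rows):
books.kind
green
After ORDER BY (1 rows):
books.kind
green

== RESULT ==
books.kind
green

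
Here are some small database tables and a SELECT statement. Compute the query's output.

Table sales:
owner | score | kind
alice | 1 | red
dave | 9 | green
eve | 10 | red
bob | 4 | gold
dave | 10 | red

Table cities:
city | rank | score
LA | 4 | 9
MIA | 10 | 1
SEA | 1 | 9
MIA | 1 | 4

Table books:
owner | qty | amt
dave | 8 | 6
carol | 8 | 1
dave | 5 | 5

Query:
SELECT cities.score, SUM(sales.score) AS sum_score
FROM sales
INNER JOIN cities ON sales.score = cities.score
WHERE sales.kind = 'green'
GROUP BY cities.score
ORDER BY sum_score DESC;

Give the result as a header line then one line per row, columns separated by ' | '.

After JOIN cities (4 rows):
sales.owner | sales.score | sales.kind | cities.city | cities.rank | cities.score
alice | 1 | red | MIA | 10 | 1
dave | 9 | green | LA | 4 | 9
dave | 9 | green | SEA | 1 | 9
bob | 4 | gold | MIA | 1 | 4
After WHERE (2 rows):
sales.owner | sales.score | sales.kind | cities.city | cities.rank | cities.score
dave | 9 | green | LA | 4 | 9
dave | 9 | green | SEA | 1 | 9
After GROUP BY (1 rows):
cities.score | sum_score
9 | 18
After ORDER BY (1 rows):
cities.score | sum_score
9 | 18

== RESULT ==
cities.score | sum_score
9 | 18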